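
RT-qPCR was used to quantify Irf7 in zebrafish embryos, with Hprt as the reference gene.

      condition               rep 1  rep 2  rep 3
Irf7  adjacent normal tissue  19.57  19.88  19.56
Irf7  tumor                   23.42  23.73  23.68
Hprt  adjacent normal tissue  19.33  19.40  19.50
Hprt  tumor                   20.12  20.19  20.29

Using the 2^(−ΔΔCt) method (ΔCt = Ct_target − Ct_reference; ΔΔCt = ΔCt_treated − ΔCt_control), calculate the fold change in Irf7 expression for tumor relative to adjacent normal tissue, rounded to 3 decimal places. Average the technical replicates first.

0.113

Mean Ct: Irf7 adjacent normal tissue 19.670; Irf7 tumor 23.610; Hprt adjacent normal tissue 19.410; Hprt tumor 20.200
ΔCt(adjacent normal tissue) = 19.670 − 19.410 = 0.260
ΔCt(tumor) = 23.610 − 20.200 = 3.410
ΔΔCt = 3.410 − 0.260 = 3.150
Fold change = 2^(−3.150) = 0.1127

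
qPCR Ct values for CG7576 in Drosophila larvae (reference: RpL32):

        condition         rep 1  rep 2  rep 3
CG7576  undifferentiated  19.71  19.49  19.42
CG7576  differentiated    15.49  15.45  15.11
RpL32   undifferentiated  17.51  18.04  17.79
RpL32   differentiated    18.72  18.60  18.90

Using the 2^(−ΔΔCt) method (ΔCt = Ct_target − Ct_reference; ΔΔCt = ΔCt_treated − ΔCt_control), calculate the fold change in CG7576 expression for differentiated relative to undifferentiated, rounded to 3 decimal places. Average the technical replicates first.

35.506

Mean Ct: CG7576 undifferentiated 19.540; CG7576 differentiated 15.350; RpL32 undifferentiated 17.780; RpL32 differentiated 18.740
ΔCt(undifferentiated) = 19.540 − 17.780 = 1.760
ΔCt(differentiated) = 15.350 − 18.740 = -3.390
ΔΔCt = -3.390 − 1.760 = -5.150
Fold change = 2^(−(-5.150)) = 2^5.150 = 35.5062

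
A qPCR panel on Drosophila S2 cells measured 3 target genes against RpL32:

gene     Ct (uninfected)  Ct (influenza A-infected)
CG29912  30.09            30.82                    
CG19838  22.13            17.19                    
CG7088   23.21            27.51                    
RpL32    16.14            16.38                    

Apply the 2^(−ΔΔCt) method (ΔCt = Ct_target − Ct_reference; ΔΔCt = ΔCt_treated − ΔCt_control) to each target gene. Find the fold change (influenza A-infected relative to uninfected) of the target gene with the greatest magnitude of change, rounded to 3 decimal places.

CG29912: ΔΔCt = (30.82−16.38) − (30.09−16.14) = 14.44 − 13.95 = 0.49; fold change = 2^-0.49 = 0.712
CG19838: ΔΔCt = (17.19−16.38) − (22.13−16.14) = 0.81 − 5.99 = -5.18; fold change = 2^5.18 = 36.252
CG7088: ΔΔCt = (27.51−16.38) − (23.21−16.14) = 11.13 − 7.07 = 4.06; fold change = 2^-4.06 = 0.060
CG19838 has the largest |ΔΔCt| = 5.18.

36.252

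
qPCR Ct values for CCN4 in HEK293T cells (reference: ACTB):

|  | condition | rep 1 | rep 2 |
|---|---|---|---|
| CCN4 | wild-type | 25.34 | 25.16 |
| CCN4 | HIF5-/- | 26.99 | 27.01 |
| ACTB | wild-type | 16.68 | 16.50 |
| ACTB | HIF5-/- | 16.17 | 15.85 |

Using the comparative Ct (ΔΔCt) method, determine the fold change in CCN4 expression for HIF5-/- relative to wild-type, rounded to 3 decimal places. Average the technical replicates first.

0.199

Mean Ct: CCN4 wild-type 25.250; CCN4 HIF5-/- 27.000; ACTB wild-type 16.590; ACTB HIF5-/- 16.010
ΔCt(wild-type) = 25.250 − 16.590 = 8.660
ΔCt(HIF5-/-) = 27.000 − 16.010 = 10.990
ΔΔCt = 10.990 − 8.660 = 2.330
Fold change = 2^(−2.330) = 0.1989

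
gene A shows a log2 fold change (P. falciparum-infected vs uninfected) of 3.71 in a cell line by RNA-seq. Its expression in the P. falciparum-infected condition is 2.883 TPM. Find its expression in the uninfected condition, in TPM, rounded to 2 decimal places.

0.22

Fold change = 2^(3.71) = 13.0864
uninfected expression = 2.883 / 13.0864 = 0.22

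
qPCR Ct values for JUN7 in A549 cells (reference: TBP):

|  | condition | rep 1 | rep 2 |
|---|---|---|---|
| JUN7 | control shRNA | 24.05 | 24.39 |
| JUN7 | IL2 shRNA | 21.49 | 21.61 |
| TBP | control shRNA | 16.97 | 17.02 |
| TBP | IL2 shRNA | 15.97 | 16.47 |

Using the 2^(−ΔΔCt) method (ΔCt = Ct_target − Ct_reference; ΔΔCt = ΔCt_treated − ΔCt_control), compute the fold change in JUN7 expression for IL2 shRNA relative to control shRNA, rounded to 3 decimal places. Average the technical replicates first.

Mean Ct: JUN7 control shRNA 24.220; JUN7 IL2 shRNA 21.550; TBP control shRNA 16.995; TBP IL2 shRNA 16.220
ΔCt(control shRNA) = 24.220 − 16.995 = 7.225
ΔCt(IL2 shRNA) = 21.550 − 16.220 = 5.330
ΔΔCt = 5.330 − 7.225 = -1.895
Fold change = 2^(−(-1.895)) = 2^1.895 = 3.7192

3.719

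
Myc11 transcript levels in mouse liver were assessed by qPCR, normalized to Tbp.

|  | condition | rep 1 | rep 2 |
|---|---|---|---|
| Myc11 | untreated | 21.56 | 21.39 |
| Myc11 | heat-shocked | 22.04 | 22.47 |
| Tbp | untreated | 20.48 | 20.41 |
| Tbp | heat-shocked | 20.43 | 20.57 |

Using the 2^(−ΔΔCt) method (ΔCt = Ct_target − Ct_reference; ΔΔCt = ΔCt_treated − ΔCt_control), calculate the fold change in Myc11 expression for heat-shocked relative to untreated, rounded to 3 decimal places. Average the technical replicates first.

Mean Ct: Myc11 untreated 21.475; Myc11 heat-shocked 22.255; Tbp untreated 20.445; Tbp heat-shocked 20.500
ΔCt(untreated) = 21.475 − 20.445 = 1.030
ΔCt(heat-shocked) = 22.255 − 20.500 = 1.755
ΔΔCt = 1.755 − 1.030 = 0.725
Fold change = 2^(−0.725) = 0.6050

0.605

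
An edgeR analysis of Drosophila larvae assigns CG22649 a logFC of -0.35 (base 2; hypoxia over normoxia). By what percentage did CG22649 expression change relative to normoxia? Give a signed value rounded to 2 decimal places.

Fold change = 2^(-0.35) = 0.7846
Percent change = (FC − 1) × 100% = (0.7846 − 1) × 100 = -21.54%

-21.54%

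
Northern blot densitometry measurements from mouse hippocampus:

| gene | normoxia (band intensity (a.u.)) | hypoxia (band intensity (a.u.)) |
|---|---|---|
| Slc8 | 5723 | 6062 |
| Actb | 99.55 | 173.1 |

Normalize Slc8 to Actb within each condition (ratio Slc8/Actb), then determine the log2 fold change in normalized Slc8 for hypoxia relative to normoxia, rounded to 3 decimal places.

Slc8/Actb (normoxia) = 5723 / 99.55 = 57.489
Slc8/Actb (hypoxia) = 6062 / 173.1 = 35.02
Fold change = 35.02 / 57.489 = 0.6092
log2(0.6092) = -0.7151

-0.715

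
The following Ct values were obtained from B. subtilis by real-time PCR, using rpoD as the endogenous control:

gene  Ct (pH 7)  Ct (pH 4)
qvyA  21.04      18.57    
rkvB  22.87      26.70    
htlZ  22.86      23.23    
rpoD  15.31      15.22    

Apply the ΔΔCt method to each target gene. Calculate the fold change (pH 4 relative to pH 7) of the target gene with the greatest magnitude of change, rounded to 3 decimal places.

qvyA: ΔΔCt = (18.57−15.22) − (21.04−15.31) = 3.35 − 5.73 = -2.38; fold change = 2^2.38 = 5.205
rkvB: ΔΔCt = (26.70−15.22) − (22.87−15.31) = 11.48 − 7.56 = 3.92; fold change = 2^-3.92 = 0.066
htlZ: ΔΔCt = (23.23−15.22) − (22.86−15.31) = 8.01 − 7.55 = 0.46; fold change = 2^-0.46 = 0.727
rkvB has the largest |ΔΔCt| = 3.92.

0.066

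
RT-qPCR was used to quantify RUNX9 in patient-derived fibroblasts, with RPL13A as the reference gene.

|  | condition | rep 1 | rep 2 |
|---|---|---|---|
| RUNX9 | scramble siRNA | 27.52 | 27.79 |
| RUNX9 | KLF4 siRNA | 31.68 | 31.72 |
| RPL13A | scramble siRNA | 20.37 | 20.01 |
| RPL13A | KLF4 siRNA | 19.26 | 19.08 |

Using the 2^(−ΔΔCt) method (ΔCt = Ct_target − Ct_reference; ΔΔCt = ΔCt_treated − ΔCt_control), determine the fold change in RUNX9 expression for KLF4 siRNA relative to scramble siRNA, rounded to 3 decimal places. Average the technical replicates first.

Mean Ct: RUNX9 scramble siRNA 27.655; RUNX9 KLF4 siRNA 31.700; RPL13A scramble siRNA 20.190; RPL13A KLF4 siRNA 19.170
ΔCt(scramble siRNA) = 27.655 − 20.190 = 7.465
ΔCt(KLF4 siRNA) = 31.700 − 19.170 = 12.530
ΔΔCt = 12.530 − 7.465 = 5.065
Fold change = 2^(−5.065) = 0.0299

0.030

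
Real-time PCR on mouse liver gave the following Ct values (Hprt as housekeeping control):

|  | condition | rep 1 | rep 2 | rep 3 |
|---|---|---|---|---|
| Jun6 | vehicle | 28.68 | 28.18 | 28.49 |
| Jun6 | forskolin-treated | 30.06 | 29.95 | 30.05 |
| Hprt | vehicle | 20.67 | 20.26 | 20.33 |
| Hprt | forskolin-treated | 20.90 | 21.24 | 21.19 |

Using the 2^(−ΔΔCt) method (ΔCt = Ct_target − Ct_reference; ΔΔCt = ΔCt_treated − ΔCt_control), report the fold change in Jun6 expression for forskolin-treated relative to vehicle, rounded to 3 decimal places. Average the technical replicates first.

0.543

Mean Ct: Jun6 vehicle 28.450; Jun6 forskolin-treated 30.020; Hprt vehicle 20.420; Hprt forskolin-treated 21.110
ΔCt(vehicle) = 28.450 − 20.420 = 8.030
ΔCt(forskolin-treated) = 30.020 − 21.110 = 8.910
ΔΔCt = 8.910 − 8.030 = 0.880
Fold change = 2^(−0.880) = 0.5434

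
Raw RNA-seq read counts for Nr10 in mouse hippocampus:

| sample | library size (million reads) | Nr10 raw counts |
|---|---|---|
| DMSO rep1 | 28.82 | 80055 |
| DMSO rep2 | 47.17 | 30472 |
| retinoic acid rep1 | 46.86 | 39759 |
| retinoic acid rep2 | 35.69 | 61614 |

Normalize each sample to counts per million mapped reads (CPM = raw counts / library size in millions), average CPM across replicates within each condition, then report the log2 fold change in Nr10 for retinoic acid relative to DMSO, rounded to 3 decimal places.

-0.411

CPM(DMSO rep1) = 80055 / 28.82 = 2777.7585
CPM(DMSO rep2) = 30472 / 47.17 = 646.0038
CPM(retinoic acid rep1) = 39759 / 46.86 = 848.4635
CPM(retinoic acid rep2) = 61614 / 35.69 = 1726.3659
mean CPM(DMSO) = 1711.8812; mean CPM(retinoic acid) = 1287.4147
Fold change = 1287.4147 / 1711.8812 = 0.75205
log2(0.75205) = -0.4111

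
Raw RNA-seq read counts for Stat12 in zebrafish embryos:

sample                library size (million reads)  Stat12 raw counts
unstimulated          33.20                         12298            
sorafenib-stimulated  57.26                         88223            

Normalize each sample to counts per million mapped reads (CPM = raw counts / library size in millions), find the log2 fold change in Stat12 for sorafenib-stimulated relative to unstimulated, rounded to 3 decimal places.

2.056

CPM(unstimulated) = 12298 / 33.20 = 370.4217
CPM(sorafenib-stimulated) = 88223 / 57.26 = 1540.7440
Fold change = 1540.7440 / 370.4217 = 4.15943
log2(4.15943) = 2.0564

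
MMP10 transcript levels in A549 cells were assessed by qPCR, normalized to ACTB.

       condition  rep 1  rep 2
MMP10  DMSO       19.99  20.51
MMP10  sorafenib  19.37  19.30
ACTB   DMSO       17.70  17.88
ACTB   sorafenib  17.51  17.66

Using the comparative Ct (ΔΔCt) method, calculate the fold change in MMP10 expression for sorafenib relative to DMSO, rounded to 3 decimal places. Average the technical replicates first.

Mean Ct: MMP10 DMSO 20.250; MMP10 sorafenib 19.335; ACTB DMSO 17.790; ACTB sorafenib 17.585
ΔCt(DMSO) = 20.250 − 17.790 = 2.460
ΔCt(sorafenib) = 19.335 − 17.585 = 1.750
ΔΔCt = 1.750 − 2.460 = -0.710
Fold change = 2^(−(-0.710)) = 2^0.710 = 1.6358

1.636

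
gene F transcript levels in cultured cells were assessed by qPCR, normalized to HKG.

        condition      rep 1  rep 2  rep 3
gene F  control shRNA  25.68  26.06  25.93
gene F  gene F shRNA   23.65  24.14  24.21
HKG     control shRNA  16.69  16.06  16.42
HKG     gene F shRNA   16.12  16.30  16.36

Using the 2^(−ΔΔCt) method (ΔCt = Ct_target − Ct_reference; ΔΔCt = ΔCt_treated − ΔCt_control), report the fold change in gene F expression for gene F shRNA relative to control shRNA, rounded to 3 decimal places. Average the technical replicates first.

3.387

Mean Ct: gene F control shRNA 25.890; gene F gene F shRNA 24.000; HKG control shRNA 16.390; HKG gene F shRNA 16.260
ΔCt(control shRNA) = 25.890 − 16.390 = 9.500
ΔCt(gene F shRNA) = 24.000 − 16.260 = 7.740
ΔΔCt = 7.740 − 9.500 = -1.760
Fold change = 2^(−(-1.760)) = 2^1.760 = 3.3870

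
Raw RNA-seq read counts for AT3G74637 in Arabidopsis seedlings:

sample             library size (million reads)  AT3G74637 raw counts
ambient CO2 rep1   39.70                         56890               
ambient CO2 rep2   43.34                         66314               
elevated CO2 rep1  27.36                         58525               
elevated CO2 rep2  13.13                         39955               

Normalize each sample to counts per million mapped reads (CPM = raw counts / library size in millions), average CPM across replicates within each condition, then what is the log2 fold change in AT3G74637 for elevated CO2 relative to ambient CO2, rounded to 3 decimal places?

CPM(ambient CO2 rep1) = 56890 / 39.70 = 1432.9975
CPM(ambient CO2 rep2) = 66314 / 43.34 = 1530.0877
CPM(elevated CO2 rep1) = 58525 / 27.36 = 2139.0716
CPM(elevated CO2 rep2) = 39955 / 13.13 = 3043.0312
mean CPM(ambient CO2) = 1481.5426; mean CPM(elevated CO2) = 2591.0514
Fold change = 2591.0514 / 1481.5426 = 1.74889
log2(1.74889) = 0.8064

0.806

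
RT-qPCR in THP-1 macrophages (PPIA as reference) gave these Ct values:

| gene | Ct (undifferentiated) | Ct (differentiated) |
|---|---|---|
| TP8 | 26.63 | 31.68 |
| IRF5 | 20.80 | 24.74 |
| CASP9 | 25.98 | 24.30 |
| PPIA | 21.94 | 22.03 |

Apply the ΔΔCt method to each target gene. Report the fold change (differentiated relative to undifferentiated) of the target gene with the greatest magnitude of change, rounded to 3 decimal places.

TP8: ΔΔCt = (31.68−22.03) − (26.63−21.94) = 9.65 − 4.69 = 4.96; fold change = 2^-4.96 = 0.032
IRF5: ΔΔCt = (24.74−22.03) − (20.80−21.94) = 2.71 − (-1.14) = 3.85; fold change = 2^-3.85 = 0.069
CASP9: ΔΔCt = (24.30−22.03) − (25.98−21.94) = 2.27 − 4.04 = -1.77; fold change = 2^1.77 = 3.411
TP8 has the largest |ΔΔCt| = 4.96.

0.032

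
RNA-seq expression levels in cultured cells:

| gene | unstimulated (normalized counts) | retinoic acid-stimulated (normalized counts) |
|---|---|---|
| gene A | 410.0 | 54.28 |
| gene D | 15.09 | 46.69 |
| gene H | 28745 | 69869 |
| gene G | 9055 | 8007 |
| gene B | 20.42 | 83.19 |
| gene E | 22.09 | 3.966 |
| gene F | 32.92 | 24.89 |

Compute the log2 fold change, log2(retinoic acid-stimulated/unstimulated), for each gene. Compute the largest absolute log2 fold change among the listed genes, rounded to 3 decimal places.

log2(54.28/410.0) = -2.917  (gene A)
log2(46.69/15.09) = 1.630  (gene D)
log2(69869/28745) = 1.281  (gene H)
log2(8007/9055) = -0.177  (gene G)
log2(83.19/20.42) = 2.026  (gene B)
log2(3.966/22.09) = -2.478  (gene E)
log2(24.89/32.92) = -0.403  (gene F)
The largest magnitude belongs to gene A.

2.917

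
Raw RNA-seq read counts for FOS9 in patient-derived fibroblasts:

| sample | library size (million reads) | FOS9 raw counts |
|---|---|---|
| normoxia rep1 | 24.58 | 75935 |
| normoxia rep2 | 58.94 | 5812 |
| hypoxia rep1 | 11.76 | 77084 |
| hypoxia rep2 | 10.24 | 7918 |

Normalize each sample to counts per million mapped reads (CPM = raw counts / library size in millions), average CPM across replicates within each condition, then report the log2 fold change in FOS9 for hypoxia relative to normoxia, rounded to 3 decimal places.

CPM(normoxia rep1) = 75935 / 24.58 = 3089.3002
CPM(normoxia rep2) = 5812 / 58.94 = 98.6088
CPM(hypoxia rep1) = 77084 / 11.76 = 6554.7619
CPM(hypoxia rep2) = 7918 / 10.24 = 773.2422
mean CPM(normoxia) = 1593.9545; mean CPM(hypoxia) = 3664.0020
Fold change = 3664.0020 / 1593.9545 = 2.29869
log2(2.29869) = 1.2008

1.201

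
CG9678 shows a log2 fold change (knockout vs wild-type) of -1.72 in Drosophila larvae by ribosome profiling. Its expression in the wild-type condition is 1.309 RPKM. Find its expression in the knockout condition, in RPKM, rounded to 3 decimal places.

Fold change = 2^(-1.72) = 0.3035
knockout expression = 1.309 × 0.3035 = 0.397

0.397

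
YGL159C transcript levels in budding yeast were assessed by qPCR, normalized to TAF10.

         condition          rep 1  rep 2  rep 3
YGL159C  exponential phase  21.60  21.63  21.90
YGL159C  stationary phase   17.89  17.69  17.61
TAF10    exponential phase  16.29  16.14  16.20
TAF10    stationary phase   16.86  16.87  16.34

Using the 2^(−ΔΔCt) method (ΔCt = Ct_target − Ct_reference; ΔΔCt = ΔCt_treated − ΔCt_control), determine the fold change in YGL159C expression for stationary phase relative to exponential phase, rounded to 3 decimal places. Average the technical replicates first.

22.009

Mean Ct: YGL159C exponential phase 21.710; YGL159C stationary phase 17.730; TAF10 exponential phase 16.210; TAF10 stationary phase 16.690
ΔCt(exponential phase) = 21.710 − 16.210 = 5.500
ΔCt(stationary phase) = 17.730 − 16.690 = 1.040
ΔΔCt = 1.040 − 5.500 = -4.460
Fold change = 2^(−(-4.460)) = 2^4.460 = 22.0087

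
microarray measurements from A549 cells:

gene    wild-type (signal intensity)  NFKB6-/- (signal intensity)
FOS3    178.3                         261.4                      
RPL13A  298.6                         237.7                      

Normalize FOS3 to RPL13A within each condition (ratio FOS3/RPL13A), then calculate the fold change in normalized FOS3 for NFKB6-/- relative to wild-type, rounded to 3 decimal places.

1.842

FOS3/RPL13A (wild-type) = 178.3 / 298.6 = 0.59712
FOS3/RPL13A (NFKB6-/-) = 261.4 / 237.7 = 1.0997
Fold change = 1.0997 / 0.59712 = 1.8417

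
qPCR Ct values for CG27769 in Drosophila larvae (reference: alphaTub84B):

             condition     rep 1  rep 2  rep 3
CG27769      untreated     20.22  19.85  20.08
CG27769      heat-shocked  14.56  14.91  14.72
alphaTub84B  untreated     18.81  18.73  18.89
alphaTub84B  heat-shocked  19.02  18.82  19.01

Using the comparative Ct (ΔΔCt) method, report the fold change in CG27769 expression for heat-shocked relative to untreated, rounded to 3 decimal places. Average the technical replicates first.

Mean Ct: CG27769 untreated 20.050; CG27769 heat-shocked 14.730; alphaTub84B untreated 18.810; alphaTub84B heat-shocked 18.950
ΔCt(untreated) = 20.050 − 18.810 = 1.240
ΔCt(heat-shocked) = 14.730 − 18.950 = -4.220
ΔΔCt = -4.220 − 1.240 = -5.460
Fold change = 2^(−(-5.460)) = 2^5.460 = 44.0173

44.017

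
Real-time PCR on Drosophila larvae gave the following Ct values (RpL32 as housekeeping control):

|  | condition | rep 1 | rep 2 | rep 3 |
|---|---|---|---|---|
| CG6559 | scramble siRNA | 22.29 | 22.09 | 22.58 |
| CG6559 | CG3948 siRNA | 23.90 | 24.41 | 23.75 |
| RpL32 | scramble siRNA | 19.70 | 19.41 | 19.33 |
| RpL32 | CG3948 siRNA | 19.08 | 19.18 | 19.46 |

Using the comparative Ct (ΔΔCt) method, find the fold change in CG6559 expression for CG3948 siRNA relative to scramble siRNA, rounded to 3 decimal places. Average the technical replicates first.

Mean Ct: CG6559 scramble siRNA 22.320; CG6559 CG3948 siRNA 24.020; RpL32 scramble siRNA 19.480; RpL32 CG3948 siRNA 19.240
ΔCt(scramble siRNA) = 22.320 − 19.480 = 2.840
ΔCt(CG3948 siRNA) = 24.020 − 19.240 = 4.780
ΔΔCt = 4.780 − 2.840 = 1.940
Fold change = 2^(−1.940) = 0.2606

0.261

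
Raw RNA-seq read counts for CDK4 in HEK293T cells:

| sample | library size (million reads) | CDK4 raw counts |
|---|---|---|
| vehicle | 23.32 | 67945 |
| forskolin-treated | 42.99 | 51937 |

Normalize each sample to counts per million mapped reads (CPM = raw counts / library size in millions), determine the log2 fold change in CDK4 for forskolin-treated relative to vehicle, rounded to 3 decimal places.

CPM(vehicle) = 67945 / 23.32 = 2913.5935
CPM(forskolin-treated) = 51937 / 42.99 = 1208.1182
Fold change = 1208.1182 / 2913.5935 = 0.41465
log2(0.41465) = -1.2700

-1.270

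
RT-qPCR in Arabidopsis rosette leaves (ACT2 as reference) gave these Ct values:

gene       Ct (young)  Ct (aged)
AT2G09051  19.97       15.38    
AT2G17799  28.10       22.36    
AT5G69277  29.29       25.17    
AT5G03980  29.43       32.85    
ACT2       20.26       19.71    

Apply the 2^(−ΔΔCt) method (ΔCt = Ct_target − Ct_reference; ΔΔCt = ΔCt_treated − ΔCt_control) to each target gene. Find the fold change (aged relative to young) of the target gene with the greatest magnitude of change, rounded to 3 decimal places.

36.504

AT2G09051: ΔΔCt = (15.38−19.71) − (19.97−20.26) = -4.33 − (-0.29) = -4.04; fold change = 2^4.04 = 16.450
AT2G17799: ΔΔCt = (22.36−19.71) − (28.10−20.26) = 2.65 − 7.84 = -5.19; fold change = 2^5.19 = 36.504
AT5G69277: ΔΔCt = (25.17−19.71) − (29.29−20.26) = 5.46 − 9.03 = -3.57; fold change = 2^3.57 = 11.876
AT5G03980: ΔΔCt = (32.85−19.71) − (29.43−20.26) = 13.14 − 9.17 = 3.97; fold change = 2^-3.97 = 0.064
AT2G17799 has the largest |ΔΔCt| = 5.19.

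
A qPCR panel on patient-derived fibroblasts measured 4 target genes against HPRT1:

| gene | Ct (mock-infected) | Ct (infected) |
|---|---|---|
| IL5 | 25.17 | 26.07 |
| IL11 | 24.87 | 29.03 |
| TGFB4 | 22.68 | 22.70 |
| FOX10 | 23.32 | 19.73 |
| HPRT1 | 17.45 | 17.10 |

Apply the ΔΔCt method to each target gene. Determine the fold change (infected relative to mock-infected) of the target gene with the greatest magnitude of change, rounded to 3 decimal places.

IL5: ΔΔCt = (26.07−17.10) − (25.17−17.45) = 8.97 − 7.72 = 1.25; fold change = 2^-1.25 = 0.420
IL11: ΔΔCt = (29.03−17.10) − (24.87−17.45) = 11.93 − 7.42 = 4.51; fold change = 2^-4.51 = 0.044
TGFB4: ΔΔCt = (22.70−17.10) − (22.68−17.45) = 5.60 − 5.23 = 0.37; fold change = 2^-0.37 = 0.774
FOX10: ΔΔCt = (19.73−17.10) − (23.32−17.45) = 2.63 − 5.87 = -3.24; fold change = 2^3.24 = 9.448
IL11 has the largest |ΔΔCt| = 4.51.

0.044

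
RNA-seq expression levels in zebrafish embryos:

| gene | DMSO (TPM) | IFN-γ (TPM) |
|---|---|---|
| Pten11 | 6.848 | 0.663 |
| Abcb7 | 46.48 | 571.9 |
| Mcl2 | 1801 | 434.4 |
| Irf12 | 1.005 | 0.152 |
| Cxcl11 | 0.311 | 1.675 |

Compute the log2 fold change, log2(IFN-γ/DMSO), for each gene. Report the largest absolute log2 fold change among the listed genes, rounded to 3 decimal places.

log2(0.663/6.848) = -3.369  (Pten11)
log2(571.9/46.48) = 3.621  (Abcb7)
log2(434.4/1801) = -2.052  (Mcl2)
log2(0.152/1.005) = -2.725  (Irf12)
log2(1.675/0.311) = 2.429  (Cxcl11)
The largest magnitude belongs to Abcb7.

3.621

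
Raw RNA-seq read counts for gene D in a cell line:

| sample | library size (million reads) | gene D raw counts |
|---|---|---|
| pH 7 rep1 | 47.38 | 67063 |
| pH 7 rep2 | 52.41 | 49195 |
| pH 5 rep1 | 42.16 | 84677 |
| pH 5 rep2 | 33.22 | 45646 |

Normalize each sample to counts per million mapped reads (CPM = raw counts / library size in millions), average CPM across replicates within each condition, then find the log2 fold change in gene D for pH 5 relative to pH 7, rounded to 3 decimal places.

CPM(pH 7 rep1) = 67063 / 47.38 = 1415.4285
CPM(pH 7 rep2) = 49195 / 52.41 = 938.6567
CPM(pH 5 rep1) = 84677 / 42.16 = 2008.4677
CPM(pH 5 rep2) = 45646 / 33.22 = 1374.0518
mean CPM(pH 7) = 1177.0426; mean CPM(pH 5) = 1691.2598
Fold change = 1691.2598 / 1177.0426 = 1.43687
log2(1.43687) = 0.5229

0.523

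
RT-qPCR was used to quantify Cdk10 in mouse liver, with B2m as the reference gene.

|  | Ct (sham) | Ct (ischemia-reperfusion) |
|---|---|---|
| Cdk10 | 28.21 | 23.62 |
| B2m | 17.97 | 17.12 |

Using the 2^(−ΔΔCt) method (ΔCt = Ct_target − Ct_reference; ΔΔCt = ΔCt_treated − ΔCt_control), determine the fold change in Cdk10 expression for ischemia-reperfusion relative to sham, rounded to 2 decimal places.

ΔCt(sham) = 28.210 − 17.970 = 10.240
ΔCt(ischemia-reperfusion) = 23.620 − 17.120 = 6.500
ΔΔCt = 6.500 − 10.240 = -3.740
Fold change = 2^(−(-3.740)) = 2^3.740 = 13.361

13.36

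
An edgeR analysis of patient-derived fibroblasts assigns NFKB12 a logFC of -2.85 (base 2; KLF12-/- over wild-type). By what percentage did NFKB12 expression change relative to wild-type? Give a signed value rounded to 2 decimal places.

Fold change = 2^(-2.85) = 0.1387
Percent change = (FC − 1) × 100% = (0.1387 − 1) × 100 = -86.13%

-86.13%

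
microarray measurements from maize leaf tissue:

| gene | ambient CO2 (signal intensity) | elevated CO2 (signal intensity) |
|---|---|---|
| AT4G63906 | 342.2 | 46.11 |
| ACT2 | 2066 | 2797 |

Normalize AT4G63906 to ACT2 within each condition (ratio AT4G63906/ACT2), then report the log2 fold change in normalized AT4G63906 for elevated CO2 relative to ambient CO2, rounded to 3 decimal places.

AT4G63906/ACT2 (ambient CO2) = 342.2 / 2066 = 0.16563
AT4G63906/ACT2 (elevated CO2) = 46.11 / 2797 = 0.016486
Fold change = 0.016486 / 0.16563 = 0.0995
log2(0.0995) = -3.3287

-3.329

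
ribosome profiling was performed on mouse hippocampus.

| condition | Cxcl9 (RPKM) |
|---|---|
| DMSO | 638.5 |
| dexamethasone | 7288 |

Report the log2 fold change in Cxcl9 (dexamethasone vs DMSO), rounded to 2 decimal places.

Fold change = 7288 / 638.5 = 11.4143
log2(11.4143) = 3.513

3.51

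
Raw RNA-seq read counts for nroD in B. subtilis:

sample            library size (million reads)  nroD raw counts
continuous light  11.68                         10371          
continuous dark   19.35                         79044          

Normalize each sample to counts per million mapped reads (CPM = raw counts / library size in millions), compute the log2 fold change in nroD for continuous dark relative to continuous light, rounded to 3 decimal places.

2.202

CPM(continuous light) = 10371 / 11.68 = 887.9281
CPM(continuous dark) = 79044 / 19.35 = 4084.9612
Fold change = 4084.9612 / 887.9281 = 4.60055
log2(4.60055) = 2.2018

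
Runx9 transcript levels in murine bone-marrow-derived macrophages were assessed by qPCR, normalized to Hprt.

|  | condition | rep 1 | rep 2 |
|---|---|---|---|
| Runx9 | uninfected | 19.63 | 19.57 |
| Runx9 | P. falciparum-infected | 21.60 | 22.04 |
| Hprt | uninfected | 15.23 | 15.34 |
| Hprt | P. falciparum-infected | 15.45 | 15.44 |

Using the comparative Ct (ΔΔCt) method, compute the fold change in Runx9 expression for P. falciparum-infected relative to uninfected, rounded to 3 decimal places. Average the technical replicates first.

Mean Ct: Runx9 uninfected 19.600; Runx9 P. falciparum-infected 21.820; Hprt uninfected 15.285; Hprt P. falciparum-infected 15.445
ΔCt(uninfected) = 19.600 − 15.285 = 4.315
ΔCt(P. falciparum-infected) = 21.820 − 15.445 = 6.375
ΔΔCt = 6.375 − 4.315 = 2.060
Fold change = 2^(−2.060) = 0.2398

0.240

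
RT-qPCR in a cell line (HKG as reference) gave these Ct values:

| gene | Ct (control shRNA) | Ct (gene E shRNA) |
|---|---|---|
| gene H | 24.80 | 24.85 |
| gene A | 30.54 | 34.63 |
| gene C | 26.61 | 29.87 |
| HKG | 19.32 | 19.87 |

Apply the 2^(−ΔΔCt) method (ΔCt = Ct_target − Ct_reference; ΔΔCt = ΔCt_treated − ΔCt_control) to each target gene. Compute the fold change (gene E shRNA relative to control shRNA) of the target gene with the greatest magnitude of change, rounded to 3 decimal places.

0.086

gene H: ΔΔCt = (24.85−19.87) − (24.80−19.32) = 4.98 − 5.48 = -0.50; fold change = 2^0.50 = 1.414
gene A: ΔΔCt = (34.63−19.87) − (30.54−19.32) = 14.76 − 11.22 = 3.54; fold change = 2^-3.54 = 0.086
gene C: ΔΔCt = (29.87−19.87) − (26.61−19.32) = 10.00 − 7.29 = 2.71; fold change = 2^-2.71 = 0.153
gene A has the largest |ΔΔCt| = 3.54.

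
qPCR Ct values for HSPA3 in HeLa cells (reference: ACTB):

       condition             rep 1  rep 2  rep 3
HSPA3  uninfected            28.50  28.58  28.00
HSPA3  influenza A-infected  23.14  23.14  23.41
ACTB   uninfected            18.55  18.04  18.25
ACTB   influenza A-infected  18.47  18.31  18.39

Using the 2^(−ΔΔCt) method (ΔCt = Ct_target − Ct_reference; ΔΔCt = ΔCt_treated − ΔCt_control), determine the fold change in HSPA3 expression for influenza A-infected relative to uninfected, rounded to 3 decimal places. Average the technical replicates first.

37.792

Mean Ct: HSPA3 uninfected 28.360; HSPA3 influenza A-infected 23.230; ACTB uninfected 18.280; ACTB influenza A-infected 18.390
ΔCt(uninfected) = 28.360 − 18.280 = 10.080
ΔCt(influenza A-infected) = 23.230 − 18.390 = 4.840
ΔΔCt = 4.840 − 10.080 = -5.240
Fold change = 2^(−(-5.240)) = 2^5.240 = 37.7918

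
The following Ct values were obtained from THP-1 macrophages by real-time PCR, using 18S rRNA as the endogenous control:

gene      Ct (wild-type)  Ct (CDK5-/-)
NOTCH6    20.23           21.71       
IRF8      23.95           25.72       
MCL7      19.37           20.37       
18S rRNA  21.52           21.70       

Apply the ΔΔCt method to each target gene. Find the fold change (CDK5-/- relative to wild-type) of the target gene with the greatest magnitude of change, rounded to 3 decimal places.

0.332

NOTCH6: ΔΔCt = (21.71−21.70) − (20.23−21.52) = 0.01 − (-1.29) = 1.30; fold change = 2^-1.30 = 0.406
IRF8: ΔΔCt = (25.72−21.70) − (23.95−21.52) = 4.02 − 2.43 = 1.59; fold change = 2^-1.59 = 0.332
MCL7: ΔΔCt = (20.37−21.70) − (19.37−21.52) = -1.33 − (-2.15) = 0.82; fold change = 2^-0.82 = 0.566
IRF8 has the largest |ΔΔCt| = 1.59.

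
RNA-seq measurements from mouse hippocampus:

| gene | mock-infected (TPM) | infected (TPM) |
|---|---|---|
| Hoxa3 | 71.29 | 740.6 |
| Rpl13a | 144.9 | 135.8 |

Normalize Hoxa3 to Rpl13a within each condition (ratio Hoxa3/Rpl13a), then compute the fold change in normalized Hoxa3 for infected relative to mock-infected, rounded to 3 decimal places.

Hoxa3/Rpl13a (mock-infected) = 71.29 / 144.9 = 0.49199
Hoxa3/Rpl13a (infected) = 740.6 / 135.8 = 5.4536
Fold change = 5.4536 / 0.49199 = 11.0847

11.085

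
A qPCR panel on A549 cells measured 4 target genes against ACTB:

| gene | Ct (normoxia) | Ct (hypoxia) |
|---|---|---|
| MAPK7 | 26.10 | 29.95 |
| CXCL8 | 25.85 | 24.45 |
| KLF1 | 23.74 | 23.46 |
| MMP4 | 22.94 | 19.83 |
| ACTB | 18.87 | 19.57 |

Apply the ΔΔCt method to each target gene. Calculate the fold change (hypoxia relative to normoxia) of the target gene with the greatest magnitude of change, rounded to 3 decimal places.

14.026

MAPK7: ΔΔCt = (29.95−19.57) − (26.10−18.87) = 10.38 − 7.23 = 3.15; fold change = 2^-3.15 = 0.113
CXCL8: ΔΔCt = (24.45−19.57) − (25.85−18.87) = 4.88 − 6.98 = -2.10; fold change = 2^2.10 = 4.287
KLF1: ΔΔCt = (23.46−19.57) − (23.74−18.87) = 3.89 − 4.87 = -0.98; fold change = 2^0.98 = 1.972
MMP4: ΔΔCt = (19.83−19.57) − (22.94−18.87) = 0.26 − 4.07 = -3.81; fold change = 2^3.81 = 14.026
MMP4 has the largest |ΔΔCt| = 3.81.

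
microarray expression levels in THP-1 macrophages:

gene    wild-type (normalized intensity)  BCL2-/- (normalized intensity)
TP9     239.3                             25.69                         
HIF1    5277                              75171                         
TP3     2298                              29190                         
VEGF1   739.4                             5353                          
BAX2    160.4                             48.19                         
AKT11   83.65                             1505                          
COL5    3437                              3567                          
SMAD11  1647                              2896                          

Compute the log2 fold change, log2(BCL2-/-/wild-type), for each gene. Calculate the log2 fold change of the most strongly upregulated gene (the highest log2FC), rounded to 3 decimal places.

4.169

log2(25.69/239.3) = -3.220  (TP9)
log2(75171/5277) = 3.832  (HIF1)
log2(29190/2298) = 3.667  (TP3)
log2(5353/739.4) = 2.856  (VEGF1)
log2(48.19/160.4) = -1.735  (BAX2)
log2(1505/83.65) = 4.169  (AKT11)
log2(3567/3437) = 0.054  (COL5)
log2(2896/1647) = 0.814  (SMAD11)
AKT11 is most strongly upregulated.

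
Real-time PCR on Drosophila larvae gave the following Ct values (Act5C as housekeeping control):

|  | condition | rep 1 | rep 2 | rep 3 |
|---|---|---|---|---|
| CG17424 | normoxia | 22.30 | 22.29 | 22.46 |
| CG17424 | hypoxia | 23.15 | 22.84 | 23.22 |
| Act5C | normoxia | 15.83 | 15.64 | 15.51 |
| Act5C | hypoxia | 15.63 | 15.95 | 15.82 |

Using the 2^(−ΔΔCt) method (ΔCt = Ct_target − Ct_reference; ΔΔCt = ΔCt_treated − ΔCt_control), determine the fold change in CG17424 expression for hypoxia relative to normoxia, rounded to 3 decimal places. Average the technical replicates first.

0.669

Mean Ct: CG17424 normoxia 22.350; CG17424 hypoxia 23.070; Act5C normoxia 15.660; Act5C hypoxia 15.800
ΔCt(normoxia) = 22.350 − 15.660 = 6.690
ΔCt(hypoxia) = 23.070 − 15.800 = 7.270
ΔΔCt = 7.270 − 6.690 = 0.580
Fold change = 2^(−0.580) = 0.6690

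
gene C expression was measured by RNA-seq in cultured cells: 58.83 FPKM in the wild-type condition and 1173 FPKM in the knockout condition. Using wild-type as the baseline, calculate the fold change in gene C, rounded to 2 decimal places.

19.94

Fold change = 1173 / 58.83 = 19.939
gene C is upregulated.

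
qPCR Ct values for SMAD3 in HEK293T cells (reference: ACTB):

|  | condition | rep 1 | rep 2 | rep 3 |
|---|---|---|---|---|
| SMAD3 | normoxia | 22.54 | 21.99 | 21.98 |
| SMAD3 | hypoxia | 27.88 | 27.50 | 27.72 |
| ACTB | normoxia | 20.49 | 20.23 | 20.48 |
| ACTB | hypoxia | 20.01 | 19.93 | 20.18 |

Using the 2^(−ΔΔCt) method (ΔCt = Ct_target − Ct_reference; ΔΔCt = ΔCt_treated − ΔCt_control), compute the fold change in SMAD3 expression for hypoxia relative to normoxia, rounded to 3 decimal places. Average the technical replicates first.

Mean Ct: SMAD3 normoxia 22.170; SMAD3 hypoxia 27.700; ACTB normoxia 20.400; ACTB hypoxia 20.040
ΔCt(normoxia) = 22.170 − 20.400 = 1.770
ΔCt(hypoxia) = 27.700 − 20.040 = 7.660
ΔΔCt = 7.660 − 1.770 = 5.890
Fold change = 2^(−5.890) = 0.0169

0.017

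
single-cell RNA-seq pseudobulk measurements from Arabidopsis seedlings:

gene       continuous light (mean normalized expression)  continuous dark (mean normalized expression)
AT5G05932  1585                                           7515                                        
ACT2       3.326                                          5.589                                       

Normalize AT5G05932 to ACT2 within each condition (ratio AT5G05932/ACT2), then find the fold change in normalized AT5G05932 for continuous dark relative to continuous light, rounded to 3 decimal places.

AT5G05932/ACT2 (continuous light) = 1585 / 3.326 = 476.55
AT5G05932/ACT2 (continuous dark) = 7515 / 5.589 = 1344.6
Fold change = 1344.6 / 476.55 = 2.8216

2.822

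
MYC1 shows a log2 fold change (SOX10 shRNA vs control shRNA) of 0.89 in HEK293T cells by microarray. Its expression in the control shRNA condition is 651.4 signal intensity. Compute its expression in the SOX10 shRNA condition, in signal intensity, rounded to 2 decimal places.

Fold change = 2^(0.89) = 1.8532
SOX10 shRNA expression = 651.4 × 1.8532 = 1207.16

1207.16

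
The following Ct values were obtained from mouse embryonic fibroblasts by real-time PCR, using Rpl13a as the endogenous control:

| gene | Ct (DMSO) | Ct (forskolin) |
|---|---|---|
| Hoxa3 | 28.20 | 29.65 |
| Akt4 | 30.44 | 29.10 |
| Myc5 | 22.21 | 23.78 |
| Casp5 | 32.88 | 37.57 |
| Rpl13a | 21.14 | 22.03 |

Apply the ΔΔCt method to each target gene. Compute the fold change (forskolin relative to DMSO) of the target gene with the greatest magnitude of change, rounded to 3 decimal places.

0.072

Hoxa3: ΔΔCt = (29.65−22.03) − (28.20−21.14) = 7.62 − 7.06 = 0.56; fold change = 2^-0.56 = 0.678
Akt4: ΔΔCt = (29.10−22.03) − (30.44−21.14) = 7.07 − 9.30 = -2.23; fold change = 2^2.23 = 4.691
Myc5: ΔΔCt = (23.78−22.03) − (22.21−21.14) = 1.75 − 1.07 = 0.68; fold change = 2^-0.68 = 0.624
Casp5: ΔΔCt = (37.57−22.03) − (32.88−21.14) = 15.54 − 11.74 = 3.80; fold change = 2^-3.80 = 0.072
Casp5 has the largest |ΔΔCt| = 3.80.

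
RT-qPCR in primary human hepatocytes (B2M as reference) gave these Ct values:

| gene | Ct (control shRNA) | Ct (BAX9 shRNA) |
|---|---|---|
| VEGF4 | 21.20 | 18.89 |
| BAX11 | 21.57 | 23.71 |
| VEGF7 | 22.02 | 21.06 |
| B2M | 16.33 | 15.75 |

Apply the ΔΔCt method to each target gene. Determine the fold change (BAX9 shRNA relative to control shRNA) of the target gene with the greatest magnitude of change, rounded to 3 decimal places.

VEGF4: ΔΔCt = (18.89−15.75) − (21.20−16.33) = 3.14 − 4.87 = -1.73; fold change = 2^1.73 = 3.317
BAX11: ΔΔCt = (23.71−15.75) − (21.57−16.33) = 7.96 − 5.24 = 2.72; fold change = 2^-2.72 = 0.152
VEGF7: ΔΔCt = (21.06−15.75) − (22.02−16.33) = 5.31 − 5.69 = -0.38; fold change = 2^0.38 = 1.301
BAX11 has the largest |ΔΔCt| = 2.72.

0.152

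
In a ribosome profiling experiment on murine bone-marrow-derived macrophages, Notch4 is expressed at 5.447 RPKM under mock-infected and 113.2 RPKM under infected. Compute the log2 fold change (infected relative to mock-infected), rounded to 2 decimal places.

4.38

Fold change = 113.2 / 5.447 = 20.7821
log2(20.7821) = 4.377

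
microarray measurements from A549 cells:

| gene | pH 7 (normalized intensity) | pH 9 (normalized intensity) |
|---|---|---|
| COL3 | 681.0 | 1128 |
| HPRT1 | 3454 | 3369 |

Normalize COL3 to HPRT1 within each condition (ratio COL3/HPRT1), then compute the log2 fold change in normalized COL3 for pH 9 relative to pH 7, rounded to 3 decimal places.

0.764

COL3/HPRT1 (pH 7) = 681.0 / 3454 = 0.19716
COL3/HPRT1 (pH 9) = 1128 / 3369 = 0.33482
Fold change = 0.33482 / 0.19716 = 1.6982
log2(1.6982) = 0.7640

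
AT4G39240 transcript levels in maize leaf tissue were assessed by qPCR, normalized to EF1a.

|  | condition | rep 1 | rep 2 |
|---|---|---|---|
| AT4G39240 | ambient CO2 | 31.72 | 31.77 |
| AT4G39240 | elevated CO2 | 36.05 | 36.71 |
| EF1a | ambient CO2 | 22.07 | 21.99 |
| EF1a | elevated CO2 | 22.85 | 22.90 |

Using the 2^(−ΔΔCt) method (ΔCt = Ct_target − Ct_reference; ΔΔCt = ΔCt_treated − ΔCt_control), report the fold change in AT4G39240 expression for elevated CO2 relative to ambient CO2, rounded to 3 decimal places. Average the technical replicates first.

0.072

Mean Ct: AT4G39240 ambient CO2 31.745; AT4G39240 elevated CO2 36.380; EF1a ambient CO2 22.030; EF1a elevated CO2 22.875
ΔCt(ambient CO2) = 31.745 − 22.030 = 9.715
ΔCt(elevated CO2) = 36.380 − 22.875 = 13.505
ΔΔCt = 13.505 − 9.715 = 3.790
Fold change = 2^(−3.790) = 0.0723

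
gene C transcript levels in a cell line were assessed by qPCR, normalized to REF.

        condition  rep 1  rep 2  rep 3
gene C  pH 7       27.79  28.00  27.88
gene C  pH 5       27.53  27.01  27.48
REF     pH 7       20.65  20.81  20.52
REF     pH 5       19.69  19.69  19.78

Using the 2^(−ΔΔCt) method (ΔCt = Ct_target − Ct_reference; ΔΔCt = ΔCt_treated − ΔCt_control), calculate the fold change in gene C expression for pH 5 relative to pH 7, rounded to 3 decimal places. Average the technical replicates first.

Mean Ct: gene C pH 7 27.890; gene C pH 5 27.340; REF pH 7 20.660; REF pH 5 19.720
ΔCt(pH 7) = 27.890 − 20.660 = 7.230
ΔCt(pH 5) = 27.340 − 19.720 = 7.620
ΔΔCt = 7.620 − 7.230 = 0.390
Fold change = 2^(−0.390) = 0.7631

0.763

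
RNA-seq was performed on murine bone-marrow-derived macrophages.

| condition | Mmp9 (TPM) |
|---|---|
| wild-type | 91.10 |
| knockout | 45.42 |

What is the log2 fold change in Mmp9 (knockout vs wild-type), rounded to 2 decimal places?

-1.00

Fold change = 45.42 / 91.10 = 0.4986
log2(0.4986) = -1.004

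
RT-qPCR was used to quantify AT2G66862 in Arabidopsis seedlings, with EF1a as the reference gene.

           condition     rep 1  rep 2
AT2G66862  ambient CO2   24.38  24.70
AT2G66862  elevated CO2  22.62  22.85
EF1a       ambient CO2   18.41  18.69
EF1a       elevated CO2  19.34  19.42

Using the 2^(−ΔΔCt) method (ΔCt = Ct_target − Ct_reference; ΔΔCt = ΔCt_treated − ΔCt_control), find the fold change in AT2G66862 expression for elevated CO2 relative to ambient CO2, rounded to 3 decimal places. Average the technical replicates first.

6.212

Mean Ct: AT2G66862 ambient CO2 24.540; AT2G66862 elevated CO2 22.735; EF1a ambient CO2 18.550; EF1a elevated CO2 19.380
ΔCt(ambient CO2) = 24.540 − 18.550 = 5.990
ΔCt(elevated CO2) = 22.735 − 19.380 = 3.355
ΔΔCt = 3.355 − 5.990 = -2.635
Fold change = 2^(−(-2.635)) = 2^2.635 = 6.2118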